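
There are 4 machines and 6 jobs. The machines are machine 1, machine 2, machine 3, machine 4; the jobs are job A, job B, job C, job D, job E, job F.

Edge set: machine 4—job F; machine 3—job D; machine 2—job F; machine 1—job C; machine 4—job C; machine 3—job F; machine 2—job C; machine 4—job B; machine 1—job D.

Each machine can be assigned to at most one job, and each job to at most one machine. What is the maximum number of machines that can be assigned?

A valid assignment of size 4: machine 1→job D, machine 2→job C, machine 3→job F, machine 4→job B.
All 4 machines are matched, so no larger matching exists.

4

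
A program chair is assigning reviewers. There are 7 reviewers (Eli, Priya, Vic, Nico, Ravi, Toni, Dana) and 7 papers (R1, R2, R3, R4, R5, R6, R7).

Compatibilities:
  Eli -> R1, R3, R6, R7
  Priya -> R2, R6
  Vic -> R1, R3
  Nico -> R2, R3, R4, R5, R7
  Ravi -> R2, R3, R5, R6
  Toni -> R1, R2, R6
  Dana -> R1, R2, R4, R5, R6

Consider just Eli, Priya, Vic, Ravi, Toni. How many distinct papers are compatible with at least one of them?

6

The union of neighbours of {Eli, Priya, Vic, Ravi, Toni} is {R1, R2, R3, R5, R6, R7}, which has 6 elements.
Since |N(S)| = 6 ≥ |S| = 5, Hall's condition holds for this subset.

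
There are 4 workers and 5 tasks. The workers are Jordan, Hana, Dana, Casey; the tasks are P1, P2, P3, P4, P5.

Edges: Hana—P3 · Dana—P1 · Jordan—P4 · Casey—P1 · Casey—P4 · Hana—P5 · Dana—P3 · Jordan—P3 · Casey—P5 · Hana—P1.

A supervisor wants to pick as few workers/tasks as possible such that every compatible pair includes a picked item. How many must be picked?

The 4 edges Jordan–P4, Hana–P5, Dana–P3, Casey–P1 form a matching, so any vertex cover needs at least 4 vertices (one per matched edge).
Conversely {Jordan, Hana, Dana, Casey} meets every edge and has exactly 4 vertices, so 4 is optimal.

4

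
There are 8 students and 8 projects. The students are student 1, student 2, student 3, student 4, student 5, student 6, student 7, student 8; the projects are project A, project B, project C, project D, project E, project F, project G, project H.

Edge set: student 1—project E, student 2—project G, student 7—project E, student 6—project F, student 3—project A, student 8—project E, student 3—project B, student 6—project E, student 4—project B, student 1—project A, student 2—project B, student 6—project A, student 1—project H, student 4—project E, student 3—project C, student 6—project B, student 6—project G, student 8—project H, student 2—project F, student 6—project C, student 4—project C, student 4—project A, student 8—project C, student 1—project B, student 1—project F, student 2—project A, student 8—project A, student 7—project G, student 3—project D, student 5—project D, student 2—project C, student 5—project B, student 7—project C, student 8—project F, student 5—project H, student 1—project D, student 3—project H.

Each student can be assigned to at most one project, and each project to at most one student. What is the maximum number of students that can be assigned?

A valid assignment of size 8: student 1→project H, student 2→project A, student 3→project C, student 4→project E, student 5→project D, student 6→project B, student 7→project G, student 8→project F.
All 8 students are matched, so no larger matching exists.

8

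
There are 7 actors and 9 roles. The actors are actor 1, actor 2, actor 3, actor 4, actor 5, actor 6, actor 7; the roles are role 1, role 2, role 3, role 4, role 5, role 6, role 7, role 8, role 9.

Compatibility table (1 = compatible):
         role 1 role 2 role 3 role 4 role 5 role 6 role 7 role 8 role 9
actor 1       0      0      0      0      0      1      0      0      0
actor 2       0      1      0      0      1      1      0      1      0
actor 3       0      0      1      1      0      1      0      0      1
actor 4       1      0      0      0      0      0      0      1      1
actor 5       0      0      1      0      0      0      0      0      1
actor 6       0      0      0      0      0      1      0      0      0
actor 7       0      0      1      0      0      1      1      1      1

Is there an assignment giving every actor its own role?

The set {actor 1, actor 6} has only 1 neighbour ({role 6}), so by Hall's theorem at most 6 of the 7 actors can be matched.
Hence no matching covers every actor.

No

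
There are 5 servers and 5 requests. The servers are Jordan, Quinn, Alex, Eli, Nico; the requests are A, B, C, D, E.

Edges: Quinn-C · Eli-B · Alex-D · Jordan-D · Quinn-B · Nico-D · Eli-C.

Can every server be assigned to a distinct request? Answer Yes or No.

No

The set {Jordan, Alex, Nico} has only 1 neighbour ({D}), so by Hall's theorem at most 3 of the 5 servers can be matched.
Hence no matching covers every server.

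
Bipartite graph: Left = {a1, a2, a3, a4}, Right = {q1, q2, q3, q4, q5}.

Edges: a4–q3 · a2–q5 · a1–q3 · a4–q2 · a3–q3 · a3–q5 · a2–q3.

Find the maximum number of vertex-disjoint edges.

One maximum matching: a1→q3, a2→q5, a4→q2.
The set {a1, a2, a3} has only 2 neighbours ({q3, q5}), so by Hall's theorem at most 3 of the 4 left vertices can be matched.

3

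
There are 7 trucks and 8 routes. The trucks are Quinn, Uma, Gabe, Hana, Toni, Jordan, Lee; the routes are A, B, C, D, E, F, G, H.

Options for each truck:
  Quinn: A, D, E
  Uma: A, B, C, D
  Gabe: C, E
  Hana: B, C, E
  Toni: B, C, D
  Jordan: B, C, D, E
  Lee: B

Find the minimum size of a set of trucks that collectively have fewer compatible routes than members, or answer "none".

5

Take S = {Gabe, Hana, Toni, Jordan, Lee}. Its neighbourhood is {B, C, D, E}, so |N(S)| = 4 < |S| = 5.
Every subset of size less than 5 has at least as many neighbours as members, so 5 is the minimum.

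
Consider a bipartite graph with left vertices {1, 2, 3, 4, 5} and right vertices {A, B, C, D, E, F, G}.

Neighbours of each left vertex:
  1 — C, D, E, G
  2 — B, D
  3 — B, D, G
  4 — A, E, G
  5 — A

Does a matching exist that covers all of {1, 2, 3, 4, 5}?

Yes

For example, pair 1–C, 2–D, 3–B, 4–E, 5–A.
All 5 left vertices are covered.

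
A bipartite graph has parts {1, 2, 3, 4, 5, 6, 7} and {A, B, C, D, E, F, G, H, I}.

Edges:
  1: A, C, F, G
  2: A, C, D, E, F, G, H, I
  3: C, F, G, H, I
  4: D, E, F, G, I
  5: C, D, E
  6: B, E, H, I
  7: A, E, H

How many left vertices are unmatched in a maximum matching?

A valid assignment of size 7: 1–F, 2–A, 3–H, 4–G, 5–C, 6–B, 7–E.
All 7 left vertices are matched, so no larger matching exists.
That matches 7 of the 7, leaving 0 unmatched; no matching can do better.

0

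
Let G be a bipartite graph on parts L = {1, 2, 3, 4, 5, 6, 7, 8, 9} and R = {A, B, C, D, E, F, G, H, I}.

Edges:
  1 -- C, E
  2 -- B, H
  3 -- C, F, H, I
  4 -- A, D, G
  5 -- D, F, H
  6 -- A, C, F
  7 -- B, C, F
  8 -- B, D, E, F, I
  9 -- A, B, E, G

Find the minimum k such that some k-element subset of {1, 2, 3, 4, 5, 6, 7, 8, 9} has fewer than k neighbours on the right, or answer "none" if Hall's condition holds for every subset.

A matching saturating every left vertex exists, for instance 1→E, 2→H, 3→C, 4→G, 5→D, 6→A, 7→F, 8→I, 9→B.
By Hall's marriage theorem, this means |N(S)| ≥ |S| for every subset S, so no violating subset exists.

none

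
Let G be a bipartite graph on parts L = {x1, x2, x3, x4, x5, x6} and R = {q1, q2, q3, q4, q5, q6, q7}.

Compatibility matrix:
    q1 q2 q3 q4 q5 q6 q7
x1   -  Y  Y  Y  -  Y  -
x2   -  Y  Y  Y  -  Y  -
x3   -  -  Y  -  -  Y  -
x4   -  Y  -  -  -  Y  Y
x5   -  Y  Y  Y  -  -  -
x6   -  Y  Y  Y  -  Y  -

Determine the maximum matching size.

A valid assignment of size 5: x1–q4, x2–q6, x3–q3, x4–q7, x5–q2.
The set {x1, x2, x3, x5, x6} has only 4 neighbours ({q2, q3, q4, q6}), so by Hall's theorem at most 5 of the 6 left vertices can be matched.

5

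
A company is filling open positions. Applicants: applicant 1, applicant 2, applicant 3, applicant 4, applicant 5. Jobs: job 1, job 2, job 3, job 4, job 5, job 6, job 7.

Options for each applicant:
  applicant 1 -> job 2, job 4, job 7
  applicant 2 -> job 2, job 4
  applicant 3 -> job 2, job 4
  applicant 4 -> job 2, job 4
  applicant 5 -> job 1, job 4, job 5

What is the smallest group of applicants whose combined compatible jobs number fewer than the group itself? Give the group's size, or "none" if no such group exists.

3

Take S = {applicant 2, applicant 3, applicant 4}. Its neighbourhood is {job 2, job 4}, so |N(S)| = 2 < |S| = 3.
Every subset of size less than 3 has at least as many neighbours as members, so 3 is the minimum.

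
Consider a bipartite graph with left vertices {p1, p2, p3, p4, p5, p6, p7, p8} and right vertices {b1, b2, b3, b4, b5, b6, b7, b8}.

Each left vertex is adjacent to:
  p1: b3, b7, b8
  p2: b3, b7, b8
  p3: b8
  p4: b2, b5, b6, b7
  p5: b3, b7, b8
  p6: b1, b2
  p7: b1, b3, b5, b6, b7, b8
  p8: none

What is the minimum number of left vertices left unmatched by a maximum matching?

One maximum matching: p1-b3, p2-b7, p3-b8, p4-b5, p6-b2, p7-b1.
The set {p1, p2, p3, p5, p8} has only 3 neighbours ({b3, b7, b8}), so by Hall's theorem at most 6 of the 8 left vertices can be matched.
That matches 6 of the 8, leaving 2 unmatched; no matching can do better.

2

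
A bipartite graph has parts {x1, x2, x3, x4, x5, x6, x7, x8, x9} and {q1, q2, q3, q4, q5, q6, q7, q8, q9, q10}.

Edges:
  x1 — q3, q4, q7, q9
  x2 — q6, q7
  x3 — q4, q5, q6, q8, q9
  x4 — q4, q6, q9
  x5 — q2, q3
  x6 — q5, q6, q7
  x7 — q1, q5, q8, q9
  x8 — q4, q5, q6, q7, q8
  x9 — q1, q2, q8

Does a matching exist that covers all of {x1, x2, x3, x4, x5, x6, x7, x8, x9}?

Yes

A valid assignment of size 9: x1-q3, x2-q7, x3-q4, x4-q9, x5-q2, x6-q5, x7-q1, x8-q6, x9-q8.
Every left vertex is matched, so this matching saturates all of them.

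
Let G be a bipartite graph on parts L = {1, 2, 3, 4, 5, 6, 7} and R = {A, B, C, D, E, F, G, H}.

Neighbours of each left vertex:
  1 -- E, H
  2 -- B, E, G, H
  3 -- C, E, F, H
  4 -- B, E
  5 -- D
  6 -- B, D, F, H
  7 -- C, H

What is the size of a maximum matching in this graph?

7

A valid assignment of size 7: 1–E, 2–G, 3–H, 4–B, 5–D, 6–F, 7–C.
All 7 left vertices are matched, so no larger matching exists.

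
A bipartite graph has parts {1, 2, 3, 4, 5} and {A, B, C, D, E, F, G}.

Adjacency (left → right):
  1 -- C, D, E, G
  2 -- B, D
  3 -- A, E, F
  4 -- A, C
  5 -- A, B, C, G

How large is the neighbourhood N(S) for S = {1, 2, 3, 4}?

The union of neighbours of {1, 2, 3, 4} is {A, B, C, D, E, F, G}, which has 7 elements.
Since |N(S)| = 7 ≥ |S| = 4, Hall's condition holds for this subset.

7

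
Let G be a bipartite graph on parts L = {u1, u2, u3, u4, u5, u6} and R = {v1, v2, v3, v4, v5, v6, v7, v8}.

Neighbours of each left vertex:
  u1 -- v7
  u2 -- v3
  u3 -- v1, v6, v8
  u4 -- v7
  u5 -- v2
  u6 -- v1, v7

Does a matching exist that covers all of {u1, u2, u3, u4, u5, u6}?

The set {u1, u4} has only 1 neighbour ({v7}), so by Hall's theorem at most 5 of the 6 left vertices can be matched.
Hence no matching covers every left vertex.

No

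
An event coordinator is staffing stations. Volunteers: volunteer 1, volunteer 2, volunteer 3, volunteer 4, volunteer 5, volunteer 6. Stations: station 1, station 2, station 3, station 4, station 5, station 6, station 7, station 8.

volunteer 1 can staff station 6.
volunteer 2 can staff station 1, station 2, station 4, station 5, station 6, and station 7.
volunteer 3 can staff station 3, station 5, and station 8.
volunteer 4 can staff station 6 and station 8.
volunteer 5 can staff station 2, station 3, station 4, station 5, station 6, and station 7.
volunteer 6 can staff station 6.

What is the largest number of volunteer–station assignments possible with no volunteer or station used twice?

One maximum matching: volunteer 1–station 6, volunteer 2–station 2, volunteer 3–station 3, volunteer 4–station 8, volunteer 5–station 7.
The set {volunteer 1, volunteer 6} has only 1 neighbour ({station 6}), so by Hall's theorem at most 5 of the 6 volunteers can be matched.

5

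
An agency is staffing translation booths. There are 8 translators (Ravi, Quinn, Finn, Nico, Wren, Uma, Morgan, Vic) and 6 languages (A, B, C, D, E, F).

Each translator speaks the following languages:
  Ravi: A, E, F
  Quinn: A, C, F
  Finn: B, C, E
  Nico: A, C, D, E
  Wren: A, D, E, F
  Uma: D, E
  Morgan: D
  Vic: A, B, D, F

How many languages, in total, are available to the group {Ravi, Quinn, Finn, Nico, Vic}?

The union of neighbours of {Ravi, Quinn, Finn, Nico, Vic} is {A, B, C, D, E, F}, which has 6 elements.
Since |N(S)| = 6 ≥ |S| = 5, Hall's condition holds for this subset.

6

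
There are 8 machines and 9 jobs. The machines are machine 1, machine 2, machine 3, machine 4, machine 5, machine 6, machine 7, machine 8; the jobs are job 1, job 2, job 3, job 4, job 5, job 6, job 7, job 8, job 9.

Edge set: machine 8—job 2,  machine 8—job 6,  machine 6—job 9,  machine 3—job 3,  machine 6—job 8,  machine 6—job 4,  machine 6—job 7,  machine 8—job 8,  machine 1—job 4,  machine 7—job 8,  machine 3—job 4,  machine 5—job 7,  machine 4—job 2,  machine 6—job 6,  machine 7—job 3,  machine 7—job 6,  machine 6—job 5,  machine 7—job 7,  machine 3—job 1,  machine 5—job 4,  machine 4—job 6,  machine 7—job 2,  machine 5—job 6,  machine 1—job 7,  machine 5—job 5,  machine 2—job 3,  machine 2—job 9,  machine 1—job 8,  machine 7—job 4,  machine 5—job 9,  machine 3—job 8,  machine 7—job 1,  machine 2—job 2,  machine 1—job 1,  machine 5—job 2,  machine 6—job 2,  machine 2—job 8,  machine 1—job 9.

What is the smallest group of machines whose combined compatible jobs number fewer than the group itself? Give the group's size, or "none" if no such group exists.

none

A matching saturating every machine exists, for instance machine 1→job 9, machine 2→job 8, machine 3→job 3, machine 4→job 6, machine 5→job 4, machine 6→job 5, machine 7→job 7, machine 8→job 2.
By Hall's marriage theorem, this means |N(S)| ≥ |S| for every subset S, so no violating subset exists.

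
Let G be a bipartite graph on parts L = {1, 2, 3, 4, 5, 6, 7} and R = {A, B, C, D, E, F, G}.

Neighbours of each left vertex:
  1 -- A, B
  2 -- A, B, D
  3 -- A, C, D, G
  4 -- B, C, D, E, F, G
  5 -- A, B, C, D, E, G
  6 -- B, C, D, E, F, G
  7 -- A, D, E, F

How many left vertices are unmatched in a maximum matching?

A valid assignment of size 7: 1→B, 2→D, 3→C, 4→G, 5→A, 6→F, 7→E.
All 7 left vertices are matched, so no larger matching exists.
That matches 7 of the 7, leaving 0 unmatched; no matching can do better.

0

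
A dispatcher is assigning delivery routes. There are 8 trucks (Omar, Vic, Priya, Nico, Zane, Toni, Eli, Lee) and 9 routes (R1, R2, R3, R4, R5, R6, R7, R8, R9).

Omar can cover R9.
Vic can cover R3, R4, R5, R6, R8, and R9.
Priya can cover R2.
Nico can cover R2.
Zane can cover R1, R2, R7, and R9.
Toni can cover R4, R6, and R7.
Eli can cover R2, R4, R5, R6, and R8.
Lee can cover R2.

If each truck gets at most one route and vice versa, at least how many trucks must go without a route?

One maximum matching: Omar→R9, Vic→R3, Priya→R2, Zane→R1, Toni→R7, Eli→R6.
The set {Priya, Nico, Lee} has only 1 neighbour ({R2}), so by Hall's theorem at most 6 of the 8 trucks can be matched.
That matches 6 of the 8, leaving 2 unmatched; no matching can do better.

2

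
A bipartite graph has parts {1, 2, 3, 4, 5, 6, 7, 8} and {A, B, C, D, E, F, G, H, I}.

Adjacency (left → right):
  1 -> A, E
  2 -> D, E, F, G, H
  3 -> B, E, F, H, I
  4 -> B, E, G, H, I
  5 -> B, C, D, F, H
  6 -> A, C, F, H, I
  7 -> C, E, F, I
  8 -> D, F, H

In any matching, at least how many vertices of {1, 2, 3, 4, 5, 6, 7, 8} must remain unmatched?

A valid assignment of size 8: 1→E, 2→G, 3→B, 4→I, 5→H, 6→A, 7→C, 8→F.
This saturates every left vertex, so 8 is the maximum.
That matches 8 of the 8, leaving 0 unmatched; no matching can do better.

0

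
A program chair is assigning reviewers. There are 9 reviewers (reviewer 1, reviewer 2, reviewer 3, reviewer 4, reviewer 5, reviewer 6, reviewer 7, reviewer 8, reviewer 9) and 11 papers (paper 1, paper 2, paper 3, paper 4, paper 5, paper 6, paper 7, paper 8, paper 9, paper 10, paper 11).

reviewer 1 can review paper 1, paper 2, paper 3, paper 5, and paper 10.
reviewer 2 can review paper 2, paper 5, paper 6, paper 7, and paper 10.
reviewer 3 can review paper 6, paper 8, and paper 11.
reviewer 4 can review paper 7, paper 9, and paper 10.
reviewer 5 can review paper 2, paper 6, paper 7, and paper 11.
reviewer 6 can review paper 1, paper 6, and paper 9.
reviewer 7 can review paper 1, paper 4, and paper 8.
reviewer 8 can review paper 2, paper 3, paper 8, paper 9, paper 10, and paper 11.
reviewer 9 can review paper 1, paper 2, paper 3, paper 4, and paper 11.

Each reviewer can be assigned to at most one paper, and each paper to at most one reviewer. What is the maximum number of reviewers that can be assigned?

A valid assignment of size 9: reviewer 1-paper 5, reviewer 2-paper 6, reviewer 3-paper 8, reviewer 4-paper 7, reviewer 5-paper 11, reviewer 6-paper 1, reviewer 7-paper 4, reviewer 8-paper 10, reviewer 9-paper 2.
All 9 reviewers are matched, so no larger matching exists.

9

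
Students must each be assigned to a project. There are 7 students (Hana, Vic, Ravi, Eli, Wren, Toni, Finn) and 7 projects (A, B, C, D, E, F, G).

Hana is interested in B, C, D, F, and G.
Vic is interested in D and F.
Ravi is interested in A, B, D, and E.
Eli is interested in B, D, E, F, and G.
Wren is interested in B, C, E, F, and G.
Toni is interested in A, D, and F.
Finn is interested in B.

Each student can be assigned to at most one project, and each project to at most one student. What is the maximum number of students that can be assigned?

7

For example, pair Hana→F, Vic→D, Ravi→E, Eli→G, Wren→C, Toni→A, Finn→B.
This saturates every student, so 7 is the maximum.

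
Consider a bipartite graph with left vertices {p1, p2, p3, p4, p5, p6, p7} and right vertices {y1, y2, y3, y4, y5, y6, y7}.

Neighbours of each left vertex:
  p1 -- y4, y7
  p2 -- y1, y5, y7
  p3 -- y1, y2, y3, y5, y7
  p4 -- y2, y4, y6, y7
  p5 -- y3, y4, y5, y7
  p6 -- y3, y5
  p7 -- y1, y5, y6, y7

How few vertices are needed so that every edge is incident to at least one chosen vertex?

7

A maximum matching has 7 edges (e.g. p1–y4, p2–y1, p3–y2, p4–y6, p5–y3, p6–y5, p7–y7).
By König's theorem the minimum vertex cover has the same size. One such cover is {p1, p2, p3, p4, p5, p6, p7}.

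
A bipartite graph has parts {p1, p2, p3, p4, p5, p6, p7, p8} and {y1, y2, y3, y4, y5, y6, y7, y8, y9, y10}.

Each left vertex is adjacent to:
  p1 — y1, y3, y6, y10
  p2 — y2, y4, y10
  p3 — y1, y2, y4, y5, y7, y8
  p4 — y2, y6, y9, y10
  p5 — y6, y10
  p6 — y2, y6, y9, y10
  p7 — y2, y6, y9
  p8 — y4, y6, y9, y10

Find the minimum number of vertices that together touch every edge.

7

{p1, p3, y2, y4, y6, y9, y10} is a vertex cover of size 7: every edge has an endpoint in this set.
No smaller cover exists because p1–y3, p2–y4, p3–y7, p4–y10, p5–y6, p6–y9, p7–y2 is a matching of size 7, and a cover must include an endpoint of each of these disjoint edges (König's theorem).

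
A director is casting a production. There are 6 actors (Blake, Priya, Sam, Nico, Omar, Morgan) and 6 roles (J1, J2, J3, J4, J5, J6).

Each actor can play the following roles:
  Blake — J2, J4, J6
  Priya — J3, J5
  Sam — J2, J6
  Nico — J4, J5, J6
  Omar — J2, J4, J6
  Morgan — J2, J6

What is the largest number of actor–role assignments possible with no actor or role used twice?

A valid assignment of size 5: Blake-J4, Priya-J3, Sam-J2, Nico-J5, Omar-J6.
The set {Blake, Sam, Omar, Morgan} has only 3 neighbours ({J2, J4, J6}), so by Hall's theorem at most 5 of the 6 actors can be matched.

5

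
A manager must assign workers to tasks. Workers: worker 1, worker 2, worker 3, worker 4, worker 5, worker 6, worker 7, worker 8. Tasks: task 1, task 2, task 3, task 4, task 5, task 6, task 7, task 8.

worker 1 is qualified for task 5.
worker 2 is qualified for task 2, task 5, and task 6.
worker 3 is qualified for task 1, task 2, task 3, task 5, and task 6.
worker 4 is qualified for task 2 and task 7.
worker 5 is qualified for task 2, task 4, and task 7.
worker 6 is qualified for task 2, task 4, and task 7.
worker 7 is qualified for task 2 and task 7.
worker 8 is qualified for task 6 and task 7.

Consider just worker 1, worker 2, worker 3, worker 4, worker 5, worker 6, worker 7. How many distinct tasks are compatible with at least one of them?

7

The union of neighbours of {worker 1, worker 2, worker 3, worker 4, worker 5, worker 6, worker 7} is {task 1, task 2, task 3, task 4, task 5, task 6, task 7}, which has 7 elements.
Since |N(S)| = 7 ≥ |S| = 7, Hall's condition holds for this subset.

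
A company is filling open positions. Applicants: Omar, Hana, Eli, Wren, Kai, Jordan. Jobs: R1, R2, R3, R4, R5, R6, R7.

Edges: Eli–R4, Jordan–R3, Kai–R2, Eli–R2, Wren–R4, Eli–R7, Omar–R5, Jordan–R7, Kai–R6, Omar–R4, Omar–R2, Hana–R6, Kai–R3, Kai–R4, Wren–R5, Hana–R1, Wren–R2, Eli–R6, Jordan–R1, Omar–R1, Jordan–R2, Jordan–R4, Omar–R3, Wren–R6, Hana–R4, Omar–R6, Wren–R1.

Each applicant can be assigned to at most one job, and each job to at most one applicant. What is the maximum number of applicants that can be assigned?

For example, pair Omar→R2, Hana→R1, Eli→R7, Wren→R4, Kai→R6, Jordan→R3.
All 6 applicants are matched, so no larger matching exists.

6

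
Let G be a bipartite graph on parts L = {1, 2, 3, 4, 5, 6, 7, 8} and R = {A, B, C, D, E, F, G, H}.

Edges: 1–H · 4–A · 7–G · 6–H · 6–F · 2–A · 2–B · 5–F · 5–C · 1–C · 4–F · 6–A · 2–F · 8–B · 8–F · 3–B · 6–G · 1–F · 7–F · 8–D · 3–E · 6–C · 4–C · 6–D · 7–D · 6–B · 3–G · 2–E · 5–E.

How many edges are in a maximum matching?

8

One maximum matching: 1→F, 2→E, 3→G, 4→A, 5→C, 6→H, 7→D, 8→B.
This saturates every left vertex, so 8 is the maximum.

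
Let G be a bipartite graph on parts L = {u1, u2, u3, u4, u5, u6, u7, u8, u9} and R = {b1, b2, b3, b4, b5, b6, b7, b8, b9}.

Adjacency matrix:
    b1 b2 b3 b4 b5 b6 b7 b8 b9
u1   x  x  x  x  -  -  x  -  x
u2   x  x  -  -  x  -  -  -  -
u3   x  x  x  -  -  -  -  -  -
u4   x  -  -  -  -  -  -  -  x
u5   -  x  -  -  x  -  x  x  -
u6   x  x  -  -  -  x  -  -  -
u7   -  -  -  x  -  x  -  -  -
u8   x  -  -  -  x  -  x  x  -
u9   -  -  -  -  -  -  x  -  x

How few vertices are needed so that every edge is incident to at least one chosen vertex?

9

A maximum matching has 9 edges (e.g. u1–b1, u2–b2, u3–b3, u4–b9, u5–b8, u6–b6, u7–b4, u8–b5, u9–b7).
By König's theorem the minimum vertex cover has the same size. One such cover is {u1, u2, u3, u4, u5, u6, u7, u8, u9}.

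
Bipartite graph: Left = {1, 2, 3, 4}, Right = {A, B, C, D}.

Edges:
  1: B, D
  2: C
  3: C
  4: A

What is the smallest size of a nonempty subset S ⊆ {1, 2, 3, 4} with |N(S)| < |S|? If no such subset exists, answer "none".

2

Take S = {2, 3}. Its neighbourhood is {C}, so |N(S)| = 1 < |S| = 2.
No single vertex violates Hall's condition since each has at least one neighbour, so 2 is the minimum.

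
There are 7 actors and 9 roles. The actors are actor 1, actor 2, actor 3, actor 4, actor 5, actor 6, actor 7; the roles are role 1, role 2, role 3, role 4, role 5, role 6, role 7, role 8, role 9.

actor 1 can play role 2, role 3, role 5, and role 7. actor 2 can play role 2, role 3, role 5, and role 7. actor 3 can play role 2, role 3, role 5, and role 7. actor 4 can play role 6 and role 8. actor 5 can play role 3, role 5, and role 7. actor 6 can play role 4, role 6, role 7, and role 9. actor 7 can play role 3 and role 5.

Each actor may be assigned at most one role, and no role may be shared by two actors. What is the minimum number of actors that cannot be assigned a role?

1

For example, pair actor 1-role 2, actor 2-role 7, actor 3-role 5, actor 4-role 8, actor 5-role 3, actor 6-role 9.
The set {actor 1, actor 2, actor 3, actor 5, actor 7} has only 4 neighbours ({role 2, role 3, role 5, role 7}), so by Hall's theorem at most 6 of the 7 actors can be matched.
That matches 6 of the 7, leaving 1 unmatched; no matching can do better.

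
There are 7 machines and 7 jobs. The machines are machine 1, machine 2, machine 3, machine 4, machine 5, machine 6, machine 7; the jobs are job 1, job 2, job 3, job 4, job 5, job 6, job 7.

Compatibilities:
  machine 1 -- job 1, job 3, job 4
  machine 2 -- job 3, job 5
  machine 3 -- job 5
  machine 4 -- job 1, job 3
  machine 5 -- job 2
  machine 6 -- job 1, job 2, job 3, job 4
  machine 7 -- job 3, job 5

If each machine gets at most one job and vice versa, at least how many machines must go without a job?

A valid assignment of size 5: machine 1→job 4, machine 2→job 3, machine 3→job 5, machine 4→job 1, machine 5→job 2.
The set {machine 1, machine 2, machine 3, machine 4, machine 5, machine 6, machine 7} has only 5 neighbours ({job 1, job 2, job 3, job 4, job 5}), so by Hall's theorem at most 5 of the 7 machines can be matched.
That matches 5 of the 7, leaving 2 unmatched; no matching can do better.

2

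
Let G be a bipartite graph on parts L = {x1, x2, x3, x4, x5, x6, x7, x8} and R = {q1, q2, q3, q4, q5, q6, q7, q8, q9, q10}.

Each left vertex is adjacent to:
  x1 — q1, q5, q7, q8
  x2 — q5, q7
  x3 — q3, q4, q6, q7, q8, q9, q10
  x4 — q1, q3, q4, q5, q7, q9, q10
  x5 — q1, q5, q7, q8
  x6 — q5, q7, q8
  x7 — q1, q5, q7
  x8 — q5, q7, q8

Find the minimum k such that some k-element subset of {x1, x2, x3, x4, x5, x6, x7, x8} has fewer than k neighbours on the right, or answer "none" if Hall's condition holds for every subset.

Take S = {x1, x2, x5, x6, x7}. Its neighbourhood is {q1, q5, q7, q8}, so |N(S)| = 4 < |S| = 5.
Every subset of size less than 5 has at least as many neighbours as members, so 5 is the minimum.

5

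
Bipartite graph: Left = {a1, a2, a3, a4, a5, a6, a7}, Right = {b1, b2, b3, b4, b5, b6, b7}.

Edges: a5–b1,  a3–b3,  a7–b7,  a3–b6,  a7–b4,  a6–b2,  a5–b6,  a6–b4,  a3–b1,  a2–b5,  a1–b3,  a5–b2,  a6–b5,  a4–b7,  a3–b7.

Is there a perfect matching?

One maximum matching: a1-b3, a2-b5, a3-b1, a4-b7, a5-b6, a6-b2, a7-b4.
All 7 left vertices are covered.

Yes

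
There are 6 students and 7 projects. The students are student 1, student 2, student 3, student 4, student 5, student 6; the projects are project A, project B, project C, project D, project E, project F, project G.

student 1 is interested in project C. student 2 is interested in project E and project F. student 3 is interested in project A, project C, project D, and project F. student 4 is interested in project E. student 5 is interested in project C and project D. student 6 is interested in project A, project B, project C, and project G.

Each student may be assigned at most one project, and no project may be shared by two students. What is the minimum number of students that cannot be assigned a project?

0

A valid assignment of size 6: student 1→project C, student 2→project F, student 3→project A, student 4→project E, student 5→project D, student 6→project G.
All 6 students are matched, so no larger matching exists.
That matches 6 of the 6, leaving 0 unmatched; no matching can do better.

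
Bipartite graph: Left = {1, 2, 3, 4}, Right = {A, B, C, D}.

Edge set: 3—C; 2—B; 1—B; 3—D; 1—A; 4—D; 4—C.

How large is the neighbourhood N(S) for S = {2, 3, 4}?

3

The union of neighbours of {2, 3, 4} is {B, C, D}, which has 3 elements.
Since |N(S)| = 3 ≥ |S| = 3, Hall's condition holds for this subset.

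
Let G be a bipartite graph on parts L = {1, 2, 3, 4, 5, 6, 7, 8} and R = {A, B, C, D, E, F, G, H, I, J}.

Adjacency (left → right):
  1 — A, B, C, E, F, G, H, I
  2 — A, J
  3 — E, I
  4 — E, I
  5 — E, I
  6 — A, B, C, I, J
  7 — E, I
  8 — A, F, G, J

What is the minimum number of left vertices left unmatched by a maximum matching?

2

A valid assignment of size 6: 1–G, 2–A, 3–I, 4–E, 6–B, 8–J.
The set {3, 4, 5, 7} has only 2 neighbours ({E, I}), so by Hall's theorem at most 6 of the 8 left vertices can be matched.
That matches 6 of the 8, leaving 2 unmatched; no matching can do better.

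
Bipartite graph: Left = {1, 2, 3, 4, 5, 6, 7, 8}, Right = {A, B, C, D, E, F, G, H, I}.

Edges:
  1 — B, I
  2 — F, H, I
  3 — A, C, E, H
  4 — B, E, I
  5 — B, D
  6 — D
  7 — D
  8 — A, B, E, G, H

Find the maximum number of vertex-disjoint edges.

7

For example, pair 1–I, 2–F, 3–C, 4–E, 5–B, 6–D, 8–G.
The set {6, 7} has only 1 neighbour ({D}), so by Hall's theorem at most 7 of the 8 left vertices can be matched.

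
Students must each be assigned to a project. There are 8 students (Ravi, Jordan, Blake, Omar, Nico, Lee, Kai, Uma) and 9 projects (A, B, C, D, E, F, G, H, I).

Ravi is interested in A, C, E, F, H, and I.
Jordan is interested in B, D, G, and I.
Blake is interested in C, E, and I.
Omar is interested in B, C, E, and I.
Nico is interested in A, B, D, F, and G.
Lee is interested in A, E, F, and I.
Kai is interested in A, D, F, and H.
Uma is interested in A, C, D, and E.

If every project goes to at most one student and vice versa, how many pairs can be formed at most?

8

One maximum matching: Ravi→H, Jordan→G, Blake→C, Omar→B, Nico→A, Lee→I, Kai→F, Uma→E.
This saturates every student, so 8 is the maximum.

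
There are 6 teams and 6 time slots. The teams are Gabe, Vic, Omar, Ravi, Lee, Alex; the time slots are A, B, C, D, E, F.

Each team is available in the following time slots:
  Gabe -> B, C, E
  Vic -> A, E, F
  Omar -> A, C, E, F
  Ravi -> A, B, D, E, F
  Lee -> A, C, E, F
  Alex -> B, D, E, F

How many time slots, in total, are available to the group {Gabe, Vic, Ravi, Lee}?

6

The union of neighbours of {Gabe, Vic, Ravi, Lee} is {A, B, C, D, E, F}, which has 6 elements.
Since |N(S)| = 6 ≥ |S| = 4, Hall's condition holds for this subset.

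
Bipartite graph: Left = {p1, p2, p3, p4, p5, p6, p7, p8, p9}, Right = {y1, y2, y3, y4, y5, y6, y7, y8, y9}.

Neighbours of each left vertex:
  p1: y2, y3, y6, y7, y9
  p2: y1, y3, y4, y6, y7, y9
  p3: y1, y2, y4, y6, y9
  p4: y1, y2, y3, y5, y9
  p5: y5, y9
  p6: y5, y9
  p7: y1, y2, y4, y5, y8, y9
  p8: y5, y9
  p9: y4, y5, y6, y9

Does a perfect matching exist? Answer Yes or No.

The set {p5, p6, p8} has only 2 neighbours ({y5, y9}), so by Hall's theorem at most 8 of the 9 left vertices can be matched.
Hence no matching covers every left vertex.

No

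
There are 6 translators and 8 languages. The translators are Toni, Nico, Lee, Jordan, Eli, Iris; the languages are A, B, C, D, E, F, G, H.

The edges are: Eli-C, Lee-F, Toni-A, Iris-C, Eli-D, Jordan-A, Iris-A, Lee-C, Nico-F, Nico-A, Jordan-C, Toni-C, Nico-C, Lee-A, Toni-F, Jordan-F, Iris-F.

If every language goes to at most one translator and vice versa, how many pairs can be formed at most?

For example, pair Toni→A, Nico→C, Lee→F, Eli→D.
The set {Toni, Nico, Lee, Jordan, Iris} has only 3 neighbours ({A, C, F}), so by Hall's theorem at most 4 of the 6 translators can be matched.

4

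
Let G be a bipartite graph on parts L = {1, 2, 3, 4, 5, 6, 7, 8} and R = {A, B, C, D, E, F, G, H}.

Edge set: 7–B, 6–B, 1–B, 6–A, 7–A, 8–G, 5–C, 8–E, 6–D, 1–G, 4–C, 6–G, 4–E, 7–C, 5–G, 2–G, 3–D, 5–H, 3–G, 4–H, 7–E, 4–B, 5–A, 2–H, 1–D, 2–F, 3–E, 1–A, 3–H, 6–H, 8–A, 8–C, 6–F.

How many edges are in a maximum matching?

8

A valid assignment of size 8: 1–D, 2–F, 3–H, 4–B, 5–G, 6–A, 7–C, 8–E.
All 8 left vertices are matched, so no larger matching exists.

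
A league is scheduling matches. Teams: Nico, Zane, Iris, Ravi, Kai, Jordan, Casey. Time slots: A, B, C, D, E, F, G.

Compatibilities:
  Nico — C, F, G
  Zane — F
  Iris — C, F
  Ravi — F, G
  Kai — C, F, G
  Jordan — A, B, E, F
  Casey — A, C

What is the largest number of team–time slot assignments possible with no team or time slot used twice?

A valid assignment of size 5: Nico–G, Zane–F, Iris–C, Jordan–B, Casey–A.
The set {Nico, Zane, Iris, Ravi, Kai} has only 3 neighbours ({C, F, G}), so by Hall's theorem at most 5 of the 7 teams can be matched.

5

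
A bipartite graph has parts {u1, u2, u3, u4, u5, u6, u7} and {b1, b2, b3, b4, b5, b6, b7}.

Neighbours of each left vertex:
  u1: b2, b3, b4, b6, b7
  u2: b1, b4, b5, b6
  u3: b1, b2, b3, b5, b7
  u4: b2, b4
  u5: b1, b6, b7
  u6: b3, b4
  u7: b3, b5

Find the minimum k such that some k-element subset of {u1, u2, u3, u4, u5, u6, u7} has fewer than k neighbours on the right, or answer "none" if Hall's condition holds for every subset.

A matching saturating every left vertex exists, for instance u1→b7, u2→b5, u3→b1, u4→b2, u5→b6, u6→b4, u7→b3.
By Hall's marriage theorem, this means |N(S)| ≥ |S| for every subset S, so no violating subset exists.

none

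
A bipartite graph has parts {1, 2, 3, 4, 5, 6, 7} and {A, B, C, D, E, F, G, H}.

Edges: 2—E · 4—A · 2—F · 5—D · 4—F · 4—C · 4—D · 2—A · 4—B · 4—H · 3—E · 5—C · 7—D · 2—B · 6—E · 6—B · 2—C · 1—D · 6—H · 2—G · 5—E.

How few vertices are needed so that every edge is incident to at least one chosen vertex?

6

{2, 3, 4, 5, 6, D} is a vertex cover of size 6: every edge has an endpoint in this set.
No smaller cover exists because 1–D, 2–G, 3–E, 4–A, 5–C, 6–B is a matching of size 6, and a cover must include an endpoint of each of these disjoint edges (König's theorem).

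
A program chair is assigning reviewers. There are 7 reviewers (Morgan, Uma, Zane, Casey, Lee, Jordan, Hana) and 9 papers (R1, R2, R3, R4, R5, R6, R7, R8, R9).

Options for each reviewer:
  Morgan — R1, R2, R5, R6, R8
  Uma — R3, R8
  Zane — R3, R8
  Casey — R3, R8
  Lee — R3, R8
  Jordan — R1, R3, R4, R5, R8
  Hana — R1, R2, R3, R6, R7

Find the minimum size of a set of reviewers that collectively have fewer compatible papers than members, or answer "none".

3

Take S = {Uma, Zane, Casey}. Its neighbourhood is {R3, R8}, so |N(S)| = 2 < |S| = 3.
Every subset of size less than 3 has at least as many neighbours as members, so 3 is the minimum.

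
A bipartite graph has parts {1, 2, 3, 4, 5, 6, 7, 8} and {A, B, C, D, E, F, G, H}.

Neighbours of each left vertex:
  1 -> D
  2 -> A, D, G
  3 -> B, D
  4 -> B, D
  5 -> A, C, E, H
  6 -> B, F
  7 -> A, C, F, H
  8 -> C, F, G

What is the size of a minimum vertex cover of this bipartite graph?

7

{2, 5, 6, 7, 8, B, D} is a vertex cover of size 7: every edge has an endpoint in this set.
No smaller cover exists because 1–D, 2–G, 3–B, 5–E, 6–F, 7–H, 8–C is a matching of size 7, and a cover must include an endpoint of each of these disjoint edges (König's theorem).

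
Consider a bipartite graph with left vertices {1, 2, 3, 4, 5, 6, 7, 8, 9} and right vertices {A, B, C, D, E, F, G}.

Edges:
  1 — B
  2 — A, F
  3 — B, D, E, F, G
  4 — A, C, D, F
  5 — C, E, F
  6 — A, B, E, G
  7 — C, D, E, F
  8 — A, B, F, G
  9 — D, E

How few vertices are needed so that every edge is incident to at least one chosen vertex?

A maximum matching has 7 edges (e.g. 1–B, 2–A, 3–F, 4–D, 5–C, 6–G, 7–E).
By König's theorem the minimum vertex cover has the same size. One such cover is {A, B, C, D, E, F, G}.

7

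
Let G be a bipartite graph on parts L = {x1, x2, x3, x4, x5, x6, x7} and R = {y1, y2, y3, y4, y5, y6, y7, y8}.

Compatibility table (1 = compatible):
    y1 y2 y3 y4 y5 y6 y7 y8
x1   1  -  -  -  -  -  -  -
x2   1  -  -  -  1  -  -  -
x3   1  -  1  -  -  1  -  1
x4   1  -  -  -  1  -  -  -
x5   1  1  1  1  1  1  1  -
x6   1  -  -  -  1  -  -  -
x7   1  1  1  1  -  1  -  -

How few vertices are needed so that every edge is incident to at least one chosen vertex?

A maximum matching has 5 edges (e.g. x1–y1, x2–y5, x3–y3, x5–y7, x7–y6).
By König's theorem the minimum vertex cover has the same size. One such cover is {x3, x5, x7, y1, y5}.

5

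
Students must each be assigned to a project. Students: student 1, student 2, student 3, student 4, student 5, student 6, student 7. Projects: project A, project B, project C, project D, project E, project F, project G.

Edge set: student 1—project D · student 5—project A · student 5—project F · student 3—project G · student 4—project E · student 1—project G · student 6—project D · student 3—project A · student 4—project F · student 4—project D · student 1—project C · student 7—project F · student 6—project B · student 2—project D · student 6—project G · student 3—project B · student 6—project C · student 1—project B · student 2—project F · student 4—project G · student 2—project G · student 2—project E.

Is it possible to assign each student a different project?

Yes

One maximum matching: student 1-project C, student 2-project D, student 3-project G, student 4-project E, student 5-project A, student 6-project B, student 7-project F.
Every student is matched, so this is a perfect matching.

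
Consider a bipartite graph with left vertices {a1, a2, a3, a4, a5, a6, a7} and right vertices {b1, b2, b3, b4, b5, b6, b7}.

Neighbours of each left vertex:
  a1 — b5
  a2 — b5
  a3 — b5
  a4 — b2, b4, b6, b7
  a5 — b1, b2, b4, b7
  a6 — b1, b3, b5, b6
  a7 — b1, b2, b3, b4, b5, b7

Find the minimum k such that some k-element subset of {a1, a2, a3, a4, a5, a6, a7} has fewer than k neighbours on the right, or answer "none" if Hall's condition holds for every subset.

Take S = {a1, a2}. Its neighbourhood is {b5}, so |N(S)| = 1 < |S| = 2.
No single vertex violates Hall's condition since each has at least one neighbour, so 2 is the minimum.

2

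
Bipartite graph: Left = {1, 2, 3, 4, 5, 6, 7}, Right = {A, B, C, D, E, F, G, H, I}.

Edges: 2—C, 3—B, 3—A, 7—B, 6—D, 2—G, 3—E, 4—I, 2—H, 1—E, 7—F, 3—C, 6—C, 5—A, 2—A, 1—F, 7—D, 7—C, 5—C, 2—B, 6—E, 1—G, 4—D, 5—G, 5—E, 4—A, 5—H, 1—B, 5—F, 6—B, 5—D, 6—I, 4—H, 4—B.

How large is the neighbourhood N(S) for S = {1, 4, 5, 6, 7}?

9

The union of neighbours of {1, 4, 5, 6, 7} is {A, B, C, D, E, F, G, H, I}, which has 9 elements.
Since |N(S)| = 9 ≥ |S| = 5, Hall's condition holds for this subset.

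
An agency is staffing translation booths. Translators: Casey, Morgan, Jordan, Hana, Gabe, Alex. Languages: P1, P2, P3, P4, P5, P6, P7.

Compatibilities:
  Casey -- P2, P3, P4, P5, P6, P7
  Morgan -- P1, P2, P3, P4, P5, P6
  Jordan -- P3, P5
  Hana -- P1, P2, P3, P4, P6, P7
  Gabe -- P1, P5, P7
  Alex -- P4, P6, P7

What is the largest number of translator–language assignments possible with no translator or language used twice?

6

One maximum matching: Casey→P3, Morgan→P6, Jordan→P5, Hana→P2, Gabe→P1, Alex→P7.
This saturates every translator, so 6 is the maximum.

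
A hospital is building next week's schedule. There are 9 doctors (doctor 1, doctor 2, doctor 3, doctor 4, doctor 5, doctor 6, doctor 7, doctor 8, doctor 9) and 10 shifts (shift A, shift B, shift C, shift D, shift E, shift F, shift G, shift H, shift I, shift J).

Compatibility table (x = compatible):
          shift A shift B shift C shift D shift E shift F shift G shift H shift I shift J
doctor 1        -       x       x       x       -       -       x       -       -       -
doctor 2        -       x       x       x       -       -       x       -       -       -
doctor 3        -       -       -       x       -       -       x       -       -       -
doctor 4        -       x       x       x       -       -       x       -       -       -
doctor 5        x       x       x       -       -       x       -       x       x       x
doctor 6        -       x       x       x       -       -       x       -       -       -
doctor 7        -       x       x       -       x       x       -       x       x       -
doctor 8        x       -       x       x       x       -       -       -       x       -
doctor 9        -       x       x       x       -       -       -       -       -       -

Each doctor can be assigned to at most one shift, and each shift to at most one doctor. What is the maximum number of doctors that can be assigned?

For example, pair doctor 1–shift C, doctor 2–shift B, doctor 3–shift D, doctor 4–shift G, doctor 5–shift J, doctor 7–shift F, doctor 8–shift A.
The set {doctor 1, doctor 2, doctor 3, doctor 4, doctor 6, doctor 9} has only 4 neighbours ({shift B, shift C, shift D, shift G}), so by Hall's theorem at most 7 of the 9 doctors can be matched.

7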